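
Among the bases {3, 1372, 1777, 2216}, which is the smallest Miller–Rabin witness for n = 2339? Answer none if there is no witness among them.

n − 1 = 2338 = 2^1 · 1169, so s = 1 and d = 1169.
Base 3: x_0 = 3^1169 mod 2339 = 1. x_0 = 1, so 3 is not a witness.
Base 1372: x_0 = 1372^1169 mod 2339 = 2338. x_0 = 2338 ≡ −1, so 1372 is not a witness.
Base 1777: x_0 = 1777^1169 mod 2339 = 2338. x_0 = 2338 ≡ −1, so 1777 is not a witness.
Base 2216: x_0 = 2216^1169 mod 2339 = 2338. x_0 = 2338 ≡ −1, so 2216 is not a witness.
No listed base is a witness for 2339.

none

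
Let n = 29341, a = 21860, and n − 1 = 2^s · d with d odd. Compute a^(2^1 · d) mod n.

n − 1 = 29340 = 2^2 · 7335, so s = 2 and d = 7335.
x_0 = 21860^7335 mod 29341 = 4698.
x_1 = 4698^2 mod 29341 = 6772.

6772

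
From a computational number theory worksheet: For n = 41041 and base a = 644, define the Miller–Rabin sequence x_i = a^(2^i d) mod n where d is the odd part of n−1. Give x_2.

n − 1 = 41040 = 2^4 · 2565, so s = 4 and d = 2565.
x_0 = 644^2565 mod 41041 = 1022.
x_1 = 1022^2 mod 41041 = 18459.
x_2 = 18459^2 mod 41041 = 12299.

12299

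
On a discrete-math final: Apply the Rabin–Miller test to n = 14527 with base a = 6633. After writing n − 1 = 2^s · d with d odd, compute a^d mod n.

n − 1 = 14526 = 2^1 · 7263, so s = 1 and d = 7263.
6633^7263 mod 14527 = 7278.

7278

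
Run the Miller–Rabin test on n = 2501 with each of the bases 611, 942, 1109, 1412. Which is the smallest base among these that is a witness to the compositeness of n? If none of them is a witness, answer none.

none

n − 1 = 2500 = 2^2 · 625, so s = 2 and d = 625.
Base 611: x_0 = 611^625 mod 2501 = 1. x_0 = 1, so 611 is not a witness.
Base 942: x_0 = 942^625 mod 2501 = 2500. x_0 = 2500 ≡ −1, so 942 is not a witness.
Base 1109: x_0 = 1109^625 mod 2501 = 2451. x_0 is neither 1 nor 2500, so continue squaring. x_1 = 2451^2 mod 2501 = 2500. x_1 ≡ −1, so 1109 is not a witness.
Base 1412: x_0 = 1412^625 mod 2501 = 1. x_0 = 1, so 1412 is not a witness.
No listed base is a witness for 2501.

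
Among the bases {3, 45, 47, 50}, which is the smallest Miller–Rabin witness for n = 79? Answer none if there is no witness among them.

none

n − 1 = 78 = 2^1 · 39, so s = 1 and d = 39.
Base 3: x_0 = 3^39 mod 79 = 78. x_0 = 78 ≡ −1, so 3 is not a witness.
Base 45: x_0 = 45^39 mod 79 = 1. x_0 = 1, so 45 is not a witness.
Base 47: x_0 = 47^39 mod 79 = 78. x_0 = 78 ≡ −1, so 47 is not a witness.
Base 50: x_0 = 50^39 mod 79 = 1. x_0 = 1, so 50 is not a witness.
No listed base is a witness for 79.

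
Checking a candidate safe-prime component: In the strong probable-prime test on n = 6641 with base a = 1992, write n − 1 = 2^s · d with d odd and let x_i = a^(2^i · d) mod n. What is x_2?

3297

n − 1 = 6640 = 2^4 · 415, so s = 4 and d = 415.
x_0 = 1992^415 mod 6641 = 1183.
x_1 = 1183^2 mod 6641 = 4879.
x_2 = 4879^2 mod 6641 = 3297.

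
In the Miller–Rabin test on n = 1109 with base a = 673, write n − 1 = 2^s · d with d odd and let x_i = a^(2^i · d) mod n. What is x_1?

1108

n − 1 = 1108 = 2^2 · 277, so s = 2 and d = 277.
Repeated squaring mod 1109: 673^1 ≡ 673, 673^2 ≡ 457, 673^4 ≡ 357, 673^8 ≡ 1023, 673^16 ≡ 742, 673^32 ≡ 500, 673^64 ≡ 475, 673^128 ≡ 498, 673^256 ≡ 697.
277 = 256 + 16 + 4 + 1, so 673^277 ≡ 697·742·357·673 ≡ 755 (mod 1109).
x_0 = 755.
x_1 = 755^2 mod 1109 = 1108.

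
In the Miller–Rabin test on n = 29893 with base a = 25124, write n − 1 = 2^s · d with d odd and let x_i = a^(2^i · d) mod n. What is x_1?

n − 1 = 29892 = 2^2 · 7473, so s = 2 and d = 7473.
Repeated squaring mod 29893: 25124^1 ≡ 25124, 25124^2 ≡ 24681, 25124^4 ≡ 22100, 25124^8 ≡ 18166, 25124^16 ≡ 14729, 25124^32 ≡ 9940, 25124^64 ≡ 7235, 25124^128 ≡ 2582, 25124^256 ≡ 585, 25124^512 ≡ 13402, 25124^1024 ≡ 16460, 25124^2048 ≡ 11341, 25124^4096 ≡ 18595.
7473 = 4096 + 2048 + 1024 + 256 + 32 + 16 + 1, so 25124^7473 ≡ 18595·11341·16460·585·9940·14729·25124 ≡ 27804 (mod 29893).
x_0 = 27804.
x_1 = 27804^2 mod 29893 = 29436.

29436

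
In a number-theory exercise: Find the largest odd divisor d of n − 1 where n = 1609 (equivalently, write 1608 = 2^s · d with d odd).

201

Halving: 1608 → 804 → 402 → 201; 201 is odd.
So 1608 = 2^3 · 201.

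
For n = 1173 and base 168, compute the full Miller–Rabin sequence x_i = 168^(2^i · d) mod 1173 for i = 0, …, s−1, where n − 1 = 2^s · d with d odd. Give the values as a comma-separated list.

189, 531

n − 1 = 1172 = 2^2 · 293, so s = 2 and d = 293.
x_0 = 168^293 mod 1173 = 189.
x_1 = 189^2 mod 1173 = 531.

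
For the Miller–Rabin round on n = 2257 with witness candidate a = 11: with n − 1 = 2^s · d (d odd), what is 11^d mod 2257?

n − 1 = 2256 = 2^4 · 141, so s = 4 and d = 141.
Repeated squaring mod 2257: 11^1 ≡ 11, 11^2 ≡ 121, 11^4 ≡ 1099, 11^8 ≡ 306, 11^16 ≡ 1099, 11^32 ≡ 306, 11^64 ≡ 1099, 11^128 ≡ 306.
141 = 128 + 8 + 4 + 1, so 11^141 ≡ 306·306·1099·11 ≡ 1109 (mod 2257).

1109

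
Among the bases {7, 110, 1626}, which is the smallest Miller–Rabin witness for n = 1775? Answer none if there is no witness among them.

7

n − 1 = 1774 = 2^1 · 887, so s = 1 and d = 887.
Base 7: x_0 = 7^887 mod 1775 = 493. x_0 ∉ {1, 1774} and s = 1, so 7 is a Miller–Rabin witness and 1775 is composite.
Base 110: x_0 = 110^887 mod 1775 = 1375. x_0 ∉ {1, 1774} and s = 1, so 110 is a Miller–Rabin witness and 1775 is composite.
Base 1626: x_0 = 1626^887 mod 1775 = 501. x_0 ∉ {1, 1774} and s = 1, so 1626 is a Miller–Rabin witness and 1775 is composite.
The smallest witness among the given bases is 7.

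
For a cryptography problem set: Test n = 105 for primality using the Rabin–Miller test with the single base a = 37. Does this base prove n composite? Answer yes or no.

n − 1 = 104 = 2^3 · 13, so s = 3 and d = 13.
x_0 = 37^13 mod 105 = 37.
x_0 is neither 1 nor 104, so continue squaring.
x_1 = 37^2 mod 105 = 4.
x_2 = 4^2 mod 105 = 16.
Reached i = s−1 = 2 without hitting −1: 37 is a Miller–Rabin witness and 105 is composite.

yes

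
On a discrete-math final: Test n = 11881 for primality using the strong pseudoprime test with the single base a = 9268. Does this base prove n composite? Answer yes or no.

no

n − 1 = 11880 = 2^3 · 1485, so s = 3 and d = 1485.
Repeated squaring mod 11881: 9268^1 ≡ 9268, 9268^2 ≡ 8075, 9268^4 ≡ 2697, 9268^8 ≡ 2637, 9268^16 ≡ 3384, 9268^32 ≡ 10053, 9268^64 ≡ 3023, 9268^128 ≡ 2040, 9268^256 ≡ 3250, 9268^512 ≡ 291, 9268^1024 ≡ 1514.
1485 = 1024 + 256 + 128 + 64 + 8 + 4 + 1, so 9268^1485 ≡ 1514·3250·2040·3023·2637·2697·9268 ≡ 1 (mod 11881).
x_0 = 9268^1485 mod 11881 = 1.
x_0 = 1, so 9268 is not a witness.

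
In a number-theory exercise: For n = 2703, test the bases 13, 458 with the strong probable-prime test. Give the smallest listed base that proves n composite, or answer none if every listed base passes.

n − 1 = 2702 = 2^1 · 1351, so s = 1 and d = 1351.
Base 13: x_0 = 13^1351 mod 2703 = 208. x_0 ∉ {1, 2702} and s = 1, so 13 is a Miller–Rabin witness and 2703 is composite.
Base 458: x_0 = 458^1351 mod 2703 = 1682. x_0 ∉ {1, 2702} and s = 1, so 458 is a Miller–Rabin witness and 2703 is composite.
The smallest witness among the given bases is 13.

13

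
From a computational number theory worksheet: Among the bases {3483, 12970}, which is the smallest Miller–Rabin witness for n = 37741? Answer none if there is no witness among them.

3483

n − 1 = 37740 = 2^2 · 9435, so s = 2 and d = 9435.
Base 3483: x_0 = 3483^9435 mod 37741 = 12055. x_0 is neither 1 nor 37740, so continue squaring. x_1 = 12055^2 mod 37741 = 20175. Reached i = s−1 = 1 without hitting −1: 3483 is a Miller–Rabin witness and 37741 is composite.
Base 12970: x_0 = 12970^9435 mod 37741 = 6689. x_0 is neither 1 nor 37740, so continue squaring. x_1 = 6689^2 mod 37741 = 19636. Reached i = s−1 = 1 without hitting −1: 12970 is a Miller–Rabin witness and 37741 is composite.
The smallest witness among the given bases is 3483.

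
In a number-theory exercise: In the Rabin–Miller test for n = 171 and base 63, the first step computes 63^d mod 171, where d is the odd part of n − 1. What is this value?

99

n − 1 = 170 = 2^1 · 85, so s = 1 and d = 85.
63^85 mod 171 = 99.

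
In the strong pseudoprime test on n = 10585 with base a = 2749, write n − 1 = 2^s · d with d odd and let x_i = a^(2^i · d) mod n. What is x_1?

291

n − 1 = 10584 = 2^3 · 1323, so s = 3 and d = 1323.
x_0 = 2749^1323 mod 10585 = 4699.
x_1 = 4699^2 mod 10585 = 291.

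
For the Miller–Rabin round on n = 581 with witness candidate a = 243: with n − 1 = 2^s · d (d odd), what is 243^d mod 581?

n − 1 = 580 = 2^2 · 145, so s = 2 and d = 145.
Repeated squaring mod 581: 243^1 ≡ 243, 243^2 ≡ 368, 243^4 ≡ 51, 243^8 ≡ 277, 243^16 ≡ 37, 243^32 ≡ 207, 243^64 ≡ 436, 243^128 ≡ 109.
145 = 128 + 16 + 1, so 243^145 ≡ 109·37·243 ≡ 453 (mod 581).

453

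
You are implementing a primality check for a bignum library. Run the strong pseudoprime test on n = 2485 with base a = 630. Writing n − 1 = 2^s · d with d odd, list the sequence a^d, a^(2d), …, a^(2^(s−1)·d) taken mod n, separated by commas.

n − 1 = 2484 = 2^2 · 621, so s = 2 and d = 621.
x_0 = 630^621 mod 2485 = 175.
x_1 = 175^2 mod 2485 = 805.

175, 805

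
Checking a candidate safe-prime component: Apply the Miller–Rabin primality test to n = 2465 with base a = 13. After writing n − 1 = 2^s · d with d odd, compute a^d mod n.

n − 1 = 2464 = 2^5 · 77, so s = 5 and d = 77.
13^77 mod 2465 = 608.

608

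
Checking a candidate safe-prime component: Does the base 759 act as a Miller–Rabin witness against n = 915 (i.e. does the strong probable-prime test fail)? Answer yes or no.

n − 1 = 914 = 2^1 · 457, so s = 1 and d = 457.
x_0 = 759^457 mod 915 = 369.
x_0 ∉ {1, 914} and s = 1, so 759 is a Miller–Rabin witness and 915 is composite.

yes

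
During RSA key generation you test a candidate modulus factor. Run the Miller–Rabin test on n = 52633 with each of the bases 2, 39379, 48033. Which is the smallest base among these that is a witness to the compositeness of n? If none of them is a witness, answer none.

n − 1 = 52632 = 2^3 · 6579, so s = 3 and d = 6579.
Base 2: x_0 = 2^6579 mod 52633 = 1. x_0 = 1, so 2 is not a witness.
Base 39379: x_0 = 39379^6579 mod 52633 = 1. x_0 = 1, so 39379 is not a witness.
Base 48033: x_0 = 48033^6579 mod 52633 = 52632. x_0 = 52632 ≡ −1, so 48033 is not a witness.
No listed base is a witness for 52633.

none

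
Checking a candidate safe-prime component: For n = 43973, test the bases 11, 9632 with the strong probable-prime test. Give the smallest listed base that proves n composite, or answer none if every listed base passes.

n − 1 = 43972 = 2^2 · 10993, so s = 2 and d = 10993.
Base 11: x_0 = 11^10993 mod 43973 = 9114. x_0 is neither 1 nor 43972, so continue squaring. x_1 = 9114^2 mod 43973 = 43972. x_1 ≡ −1, so 11 is not a witness.
Base 9632: x_0 = 9632^10993 mod 43973 = 34859. x_0 is neither 1 nor 43972, so continue squaring. x_1 = 34859^2 mod 43973 = 43972. x_1 ≡ −1, so 9632 is not a witness.
No listed base is a witness for 43973.

none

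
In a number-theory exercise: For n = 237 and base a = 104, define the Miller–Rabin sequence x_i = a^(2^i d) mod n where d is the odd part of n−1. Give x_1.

n − 1 = 236 = 2^2 · 59, so s = 2 and d = 59.
x_0 = 104^59 mod 237 = 5.
x_1 = 5^2 mod 237 = 25.

25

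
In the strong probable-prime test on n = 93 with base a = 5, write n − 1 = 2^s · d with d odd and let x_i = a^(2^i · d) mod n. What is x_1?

n − 1 = 92 = 2^2 · 23, so s = 2 and d = 23.
Repeated squaring mod 93: 5^1 ≡ 5, 5^2 ≡ 25, 5^4 ≡ 67, 5^8 ≡ 25, 5^16 ≡ 67.
23 = 16 + 4 + 2 + 1, so 5^23 ≡ 67·67·25·5 ≡ 56 (mod 93).
x_0 = 56.
x_1 = 56^2 mod 93 = 67.

67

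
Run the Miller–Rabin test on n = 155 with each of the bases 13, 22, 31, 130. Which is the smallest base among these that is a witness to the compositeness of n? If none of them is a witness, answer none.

13

n − 1 = 154 = 2^1 · 77, so s = 1 and d = 77.
Base 13: x_0 = 13^77 mod 155 = 48. x_0 ∉ {1, 154} and s = 1, so 13 is a Miller–Rabin witness and 155 is composite.
Base 22: x_0 = 22^77 mod 155 = 12. x_0 ∉ {1, 154} and s = 1, so 22 is a Miller–Rabin witness and 155 is composite.
Base 31: x_0 = 31^77 mod 155 = 31. x_0 ∉ {1, 154} and s = 1, so 31 is a Miller–Rabin witness and 155 is composite.
Base 130: x_0 = 130^77 mod 155 = 150. x_0 ∉ {1, 154} and s = 1, so 130 is a Miller–Rabin witness and 155 is composite.
The smallest witness among the given bases is 13.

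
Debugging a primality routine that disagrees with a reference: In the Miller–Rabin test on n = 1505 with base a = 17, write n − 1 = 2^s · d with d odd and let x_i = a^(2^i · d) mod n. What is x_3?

n − 1 = 1504 = 2^5 · 47, so s = 5 and d = 47.
Repeated squaring mod 1505: 17^1 ≡ 17, 17^2 ≡ 289, 17^4 ≡ 746, 17^8 ≡ 1171, 17^16 ≡ 186, 17^32 ≡ 1486.
47 = 32 + 8 + 4 + 2 + 1, so 17^47 ≡ 1486·1171·746·289·17 ≡ 943 (mod 1505).
x_0 = 943.
x_1 = 943^2 mod 1505 = 1299.
x_2 = 1299^2 mod 1505 = 296.
x_3 = 296^2 mod 1505 = 326.

326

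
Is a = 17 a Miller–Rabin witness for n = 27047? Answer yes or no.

yes

n − 1 = 27046 = 2^1 · 13523, so s = 1 and d = 13523.
x_0 = 17^13523 mod 27047 = 425.
x_0 ∉ {1, 27046} and s = 1, so 17 is a Miller–Rabin witness and 27047 is composite.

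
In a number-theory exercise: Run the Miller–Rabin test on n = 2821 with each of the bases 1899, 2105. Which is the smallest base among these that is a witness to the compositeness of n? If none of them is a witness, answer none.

n − 1 = 2820 = 2^2 · 705, so s = 2 and d = 705.
Base 1899: x_0 = 1899^705 mod 2821 = 1. x_0 = 1, so 1899 is not a witness.
Base 2105: x_0 = 2105^705 mod 2821 = 2729. x_0 is neither 1 nor 2820, so continue squaring. x_1 = 2729^2 mod 2821 = 1. x_1 = 1 but x_0 ≠ ±1, a nontrivial square root of 1 — 2105 is a witness and 2821 is composite.
The smallest witness among the given bases is 2105.

2105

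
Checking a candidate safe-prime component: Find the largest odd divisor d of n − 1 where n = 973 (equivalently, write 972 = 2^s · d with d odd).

243

Halving: 972 → 486 → 243; 243 is odd.
So 972 = 2^2 · 243.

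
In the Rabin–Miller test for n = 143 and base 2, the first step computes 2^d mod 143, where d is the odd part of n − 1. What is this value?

n − 1 = 142 = 2^1 · 71, so s = 1 and d = 71.
2^71 mod 143 = 46.

46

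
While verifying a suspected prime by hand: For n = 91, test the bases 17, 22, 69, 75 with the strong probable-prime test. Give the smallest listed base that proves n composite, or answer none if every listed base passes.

none

n − 1 = 90 = 2^1 · 45, so s = 1 and d = 45.
Base 17: x_0 = 17^45 mod 91 = 90. x_0 = 90 ≡ −1, so 17 is not a witness.
Base 22: x_0 = 22^45 mod 91 = 1. x_0 = 1, so 22 is not a witness.
Base 69: x_0 = 69^45 mod 91 = 90. x_0 = 90 ≡ −1, so 69 is not a witness.
Base 75: x_0 = 75^45 mod 91 = 90. x_0 = 90 ≡ −1, so 75 is not a witness.
No listed base is a witness for 91.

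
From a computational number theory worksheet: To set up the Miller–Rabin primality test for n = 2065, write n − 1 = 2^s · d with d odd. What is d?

Halving: 2064 → 1032 → 516 → 258 → 129; 129 is odd.
So 2064 = 2^4 · 129.

129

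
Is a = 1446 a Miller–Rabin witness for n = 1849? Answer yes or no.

n − 1 = 1848 = 2^3 · 231, so s = 3 and d = 231.
x_0 = 1446^231 mod 1849 = 1848.
x_0 = 1848 ≡ −1, so 1446 is not a witness.

no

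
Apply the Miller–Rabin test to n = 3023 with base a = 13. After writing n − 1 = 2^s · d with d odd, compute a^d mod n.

n − 1 = 3022 = 2^1 · 1511, so s = 1 and d = 1511.
Repeated squaring mod 3023: 13^1 ≡ 13, 13^2 ≡ 169, 13^4 ≡ 1354, 13^8 ≡ 1378, 13^16 ≡ 440, 13^32 ≡ 128, 13^64 ≡ 1269, 13^128 ≡ 2125, 13^256 ≡ 2286, 13^512 ≡ 2052, 13^1024 ≡ 2688.
1511 = 1024 + 256 + 128 + 64 + 32 + 4 + 2 + 1, so 13^1511 ≡ 2688·2286·2125·1269·128·1354·169·13 ≡ 3022 (mod 3023).

3022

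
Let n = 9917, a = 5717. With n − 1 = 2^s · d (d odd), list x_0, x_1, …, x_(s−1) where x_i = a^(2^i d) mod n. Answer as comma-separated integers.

452, 5964

n − 1 = 9916 = 2^2 · 2479, so s = 2 and d = 2479.
x_0 = 5717^2479 mod 9917 = 452.
x_1 = 452^2 mod 9917 = 5964.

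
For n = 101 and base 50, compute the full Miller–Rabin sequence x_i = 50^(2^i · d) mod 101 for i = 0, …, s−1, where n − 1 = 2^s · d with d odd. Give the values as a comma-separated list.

n − 1 = 100 = 2^2 · 25, so s = 2 and d = 25.
x_0 = 50^25 mod 101 = 10.
x_1 = 10^2 mod 101 = 100.

10, 100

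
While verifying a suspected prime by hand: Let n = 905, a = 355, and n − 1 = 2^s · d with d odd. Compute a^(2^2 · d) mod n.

n − 1 = 904 = 2^3 · 113, so s = 3 and d = 113.
x_0 = 355^113 mod 905 = 750.
x_1 = 750^2 mod 905 = 495.
x_2 = 495^2 mod 905 = 675.

675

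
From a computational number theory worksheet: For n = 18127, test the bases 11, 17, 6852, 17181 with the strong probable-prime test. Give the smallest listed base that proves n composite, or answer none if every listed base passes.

none

n − 1 = 18126 = 2^1 · 9063, so s = 1 and d = 9063.
Base 11: x_0 = 11^9063 mod 18127 = 1. x_0 = 1, so 11 is not a witness.
Base 17: x_0 = 17^9063 mod 18127 = 18126. x_0 = 18126 ≡ −1, so 17 is not a witness.
Base 6852: x_0 = 6852^9063 mod 18127 = 18126. x_0 = 18126 ≡ −1, so 6852 is not a witness.
Base 17181: x_0 = 17181^9063 mod 18127 = 1. x_0 = 1, so 17181 is not a witness.
No listed base is a witness for 18127.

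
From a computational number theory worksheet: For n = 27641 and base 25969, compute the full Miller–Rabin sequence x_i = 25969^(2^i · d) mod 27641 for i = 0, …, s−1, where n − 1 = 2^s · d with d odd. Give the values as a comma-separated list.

n − 1 = 27640 = 2^3 · 3455, so s = 3 and d = 3455.
x_0 = 25969^3455 mod 27641 = 15265.
x_1 = 15265^2 mod 27641 = 6595.
x_2 = 6595^2 mod 27641 = 14732.

15265, 6595, 14732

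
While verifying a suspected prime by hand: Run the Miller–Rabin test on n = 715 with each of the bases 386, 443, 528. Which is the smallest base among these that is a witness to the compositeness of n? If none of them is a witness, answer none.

443

n − 1 = 714 = 2^1 · 357, so s = 1 and d = 357.
Base 386: x_0 = 386^357 mod 715 = 1. x_0 = 1, so 386 is not a witness.
Base 443: x_0 = 443^357 mod 715 = 53. x_0 ∉ {1, 714} and s = 1, so 443 is a Miller–Rabin witness and 715 is composite.
Base 528: x_0 = 528^357 mod 715 = 528. x_0 ∉ {1, 714} and s = 1, so 528 is a Miller–Rabin witness and 715 is composite.
The smallest witness among the given bases is 443.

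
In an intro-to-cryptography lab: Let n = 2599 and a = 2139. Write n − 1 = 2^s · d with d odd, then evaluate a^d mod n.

n − 1 = 2598 = 2^1 · 1299, so s = 1 and d = 1299.
Repeated squaring mod 2599: 2139^1 ≡ 2139, 2139^2 ≡ 1081, 2139^4 ≡ 1610, 2139^8 ≡ 897, 2139^16 ≡ 1518, 2139^32 ≡ 1610, 2139^64 ≡ 897, 2139^128 ≡ 1518, 2139^256 ≡ 1610, 2139^512 ≡ 897, 2139^1024 ≡ 1518.
1299 = 1024 + 256 + 16 + 2 + 1, so 2139^1299 ≡ 1518·1610·1518·1081·2139 ≡ 759 (mod 2599).

759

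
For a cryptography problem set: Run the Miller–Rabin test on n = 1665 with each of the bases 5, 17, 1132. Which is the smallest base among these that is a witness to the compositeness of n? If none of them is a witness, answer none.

5

n − 1 = 1664 = 2^7 · 13, so s = 7 and d = 13.
Base 5: x_0 = 5^13 mod 1665 = 50. x_0 is neither 1 nor 1664, so continue squaring. x_1 = 50^2 mod 1665 = 835. x_2 = 835^2 mod 1665 = 1255. x_3 = 1255^2 mod 1665 = 1600. x_4 = 1600^2 mod 1665 = 895. x_5 = 895^2 mod 1665 = 160. x_6 = 160^2 mod 1665 = 625. Reached i = s−1 = 6 without hitting −1: 5 is a Miller–Rabin witness and 1665 is composite.
Base 17: x_0 = 17^13 mod 1665 = 1367. x_0 is neither 1 nor 1664, so continue squaring. x_1 = 1367^2 mod 1665 = 559. x_2 = 559^2 mod 1665 = 1126. x_3 = 1126^2 mod 1665 = 811. x_4 = 811^2 mod 1665 = 46. x_5 = 46^2 mod 1665 = 451. x_6 = 451^2 mod 1665 = 271. Reached i = s−1 = 6 without hitting −1: 17 is a Miller–Rabin witness and 1665 is composite.
Base 1132: x_0 = 1132^13 mod 1665 = 1312. x_0 is neither 1 nor 1664, so continue squaring. x_1 = 1312^2 mod 1665 = 1399. x_2 = 1399^2 mod 1665 = 826. x_3 = 826^2 mod 1665 = 1291. x_4 = 1291^2 mod 1665 = 16. x_5 = 16^2 mod 1665 = 256. x_6 = 256^2 mod 1665 = 601. Reached i = s−1 = 6 without hitting −1: 1132 is a Miller–Rabin witness and 1665 is composite.
The smallest witness among the given bases is 5.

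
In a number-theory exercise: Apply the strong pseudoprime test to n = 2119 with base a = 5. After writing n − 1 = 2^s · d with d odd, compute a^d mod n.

1490

n − 1 = 2118 = 2^1 · 1059, so s = 1 and d = 1059.
Repeated squaring mod 2119: 5^1 ≡ 5, 5^2 ≡ 25, 5^4 ≡ 625, 5^8 ≡ 729, 5^16 ≡ 1691, 5^32 ≡ 950, 5^64 ≡ 1925, 5^128 ≡ 1613, 5^256 ≡ 1756, 5^512 ≡ 391, 5^1024 ≡ 313.
1059 = 1024 + 32 + 2 + 1, so 5^1059 ≡ 313·950·25·5 ≡ 1490 (mod 2119).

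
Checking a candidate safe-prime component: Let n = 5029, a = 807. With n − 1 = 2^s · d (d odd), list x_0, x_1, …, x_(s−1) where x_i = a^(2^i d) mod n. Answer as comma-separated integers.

n − 1 = 5028 = 2^2 · 1257, so s = 2 and d = 1257.
x_0 = 807^1257 mod 5029 = 3549.
x_1 = 3549^2 mod 5029 = 2785.

3549, 2785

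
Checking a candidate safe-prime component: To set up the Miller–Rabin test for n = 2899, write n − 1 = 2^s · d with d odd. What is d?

1449

Halving: 2898 → 1449; 1449 is odd.
So 2898 = 2^1 · 1449.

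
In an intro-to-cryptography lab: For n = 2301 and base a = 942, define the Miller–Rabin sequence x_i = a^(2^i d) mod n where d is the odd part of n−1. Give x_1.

n − 1 = 2300 = 2^2 · 575, so s = 2 and d = 575.
x_0 = 942^575 mod 2301 = 1038.
x_1 = 1038^2 mod 2301 = 576.

576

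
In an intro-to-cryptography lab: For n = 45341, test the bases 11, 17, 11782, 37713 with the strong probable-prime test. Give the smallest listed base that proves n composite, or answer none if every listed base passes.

none

n − 1 = 45340 = 2^2 · 11335, so s = 2 and d = 11335.
Base 11: x_0 = 11^11335 mod 45341 = 25156. x_0 is neither 1 nor 45340, so continue squaring. x_1 = 25156^2 mod 45341 = 45340. x_1 ≡ −1, so 11 is not a witness.
Base 17: x_0 = 17^11335 mod 45341 = 45340. x_0 = 45340 ≡ −1, so 17 is not a witness.
Base 11782: x_0 = 11782^11335 mod 45341 = 25156. x_0 is neither 1 nor 45340, so continue squaring. x_1 = 25156^2 mod 45341 = 45340. x_1 ≡ −1, so 11782 is not a witness.
Base 37713: x_0 = 37713^11335 mod 45341 = 25156. x_0 is neither 1 nor 45340, so continue squaring. x_1 = 25156^2 mod 45341 = 45340. x_1 ≡ −1, so 37713 is not a witness.
No listed base is a witness for 45341.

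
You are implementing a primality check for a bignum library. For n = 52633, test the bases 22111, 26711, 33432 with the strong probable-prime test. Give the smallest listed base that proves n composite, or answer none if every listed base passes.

n − 1 = 52632 = 2^3 · 6579, so s = 3 and d = 6579.
Base 22111: x_0 = 22111^6579 mod 52633 = 52632. x_0 = 52632 ≡ −1, so 22111 is not a witness.
Base 26711: x_0 = 26711^6579 mod 52633 = 825. x_0 is neither 1 nor 52632, so continue squaring. x_1 = 825^2 mod 52633 = 49029. x_2 = 49029^2 mod 52633 = 41098. Reached i = s−1 = 2 without hitting −1: 26711 is a Miller–Rabin witness and 52633 is composite.
Base 33432: x_0 = 33432^6579 mod 52633 = 33579. x_0 is neither 1 nor 52632, so continue squaring. x_1 = 33579^2 mod 52633 = 45115. x_2 = 45115^2 mod 52633 = 45115. Reached i = s−1 = 2 without hitting −1: 33432 is a Miller–Rabin witness and 52633 is composite.
The smallest witness among the given bases is 26711.

26711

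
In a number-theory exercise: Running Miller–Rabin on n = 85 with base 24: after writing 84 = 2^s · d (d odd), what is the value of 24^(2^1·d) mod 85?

36

n − 1 = 84 = 2^2 · 21, so s = 2 and d = 21.
Repeated squaring mod 85: 24^1 ≡ 24, 24^2 ≡ 66, 24^4 ≡ 21, 24^8 ≡ 16, 24^16 ≡ 1.
21 = 16 + 4 + 1, so 24^21 ≡ 1·21·24 ≡ 79 (mod 85).
x_0 = 79.
x_1 = 79^2 mod 85 = 36.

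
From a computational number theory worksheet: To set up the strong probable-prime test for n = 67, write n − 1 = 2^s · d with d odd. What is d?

33

Halving: 66 → 33; 33 is odd.
So 66 = 2^1 · 33.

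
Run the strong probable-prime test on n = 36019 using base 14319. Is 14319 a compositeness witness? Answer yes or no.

n − 1 = 36018 = 2^1 · 18009, so s = 1 and d = 18009.
Repeated squaring mod 36019: 14319^1 ≡ 14319, 14319^2 ≡ 13613, 14319^4 ≡ 32033, 14319^8 ≡ 3817, 14319^16 ≡ 17813, 14319^32 ≡ 11598, 14319^64 ≡ 18658, 14319^128 ≡ 33348, 14319^256 ≡ 2479, 14319^512 ≡ 22211, 14319^1024 ≡ 12297, 14319^2048 ≡ 8447, 14319^4096 ≡ 34189, 14319^8192 ≡ 35152, 14319^16384 ≡ 31309.
18009 = 16384 + 1024 + 512 + 64 + 16 + 8 + 1, so 14319^18009 ≡ 31309·12297·22211·18658·17813·3817·14319 ≡ 22764 (mod 36019).
x_0 = 14319^18009 mod 36019 = 22764.
x_0 ∉ {1, 36018} and s = 1, so 14319 is a Miller–Rabin witness and 36019 is composite.

yes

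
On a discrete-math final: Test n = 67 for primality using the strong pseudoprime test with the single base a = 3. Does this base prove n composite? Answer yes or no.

no

n − 1 = 66 = 2^1 · 33, so s = 1 and d = 33.
Repeated squaring mod 67: 3^1 ≡ 3, 3^2 ≡ 9, 3^4 ≡ 14, 3^8 ≡ 62, 3^16 ≡ 25, 3^32 ≡ 22.
33 = 32 + 1, so 3^33 ≡ 22·3 ≡ 66 (mod 67).
x_0 = 3^33 mod 67 = 66.
x_0 = 66 ≡ −1, so 3 is not a witness.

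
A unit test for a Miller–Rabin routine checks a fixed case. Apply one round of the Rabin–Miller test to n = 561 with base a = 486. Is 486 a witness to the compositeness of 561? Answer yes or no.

n − 1 = 560 = 2^4 · 35, so s = 4 and d = 35.
By repeated squaring, 486^35 ≡ 252 (mod 561).
x_0 = 486^35 mod 561 = 252.
x_0 is neither 1 nor 560, so continue squaring.
x_1 = 252^2 mod 561 = 111.
x_2 = 111^2 mod 561 = 540.
x_3 = 540^2 mod 561 = 441.
Reached i = s−1 = 3 without hitting −1: 486 is a Miller–Rabin witness and 561 is composite.

yes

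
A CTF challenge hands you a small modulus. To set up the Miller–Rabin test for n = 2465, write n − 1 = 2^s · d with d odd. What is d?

77

Halving: 2464 → 1232 → 616 → 308 → 154 → 77; 77 is odd.
So 2464 = 2^5 · 77.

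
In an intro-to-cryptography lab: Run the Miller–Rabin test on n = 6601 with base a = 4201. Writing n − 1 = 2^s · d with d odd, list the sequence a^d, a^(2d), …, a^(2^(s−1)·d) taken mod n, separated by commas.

n − 1 = 6600 = 2^3 · 825, so s = 3 and d = 825.
x_0 = 4201^825 mod 6601 = 4852.
x_1 = 4852^2 mod 6601 = 2738.
x_2 = 2738^2 mod 6601 = 4509.

4852, 2738, 4509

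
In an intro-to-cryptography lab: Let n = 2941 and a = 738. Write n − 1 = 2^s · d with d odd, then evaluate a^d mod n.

n − 1 = 2940 = 2^2 · 735, so s = 2 and d = 735.
738^735 mod 2941 = 2402.

2402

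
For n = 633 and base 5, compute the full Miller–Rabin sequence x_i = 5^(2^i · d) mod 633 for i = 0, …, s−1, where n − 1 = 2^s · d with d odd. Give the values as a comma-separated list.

n − 1 = 632 = 2^3 · 79, so s = 3 and d = 79.
x_0 = 5^79 mod 633 = 320.
x_1 = 320^2 mod 633 = 487.
x_2 = 487^2 mod 633 = 427.

320, 487, 427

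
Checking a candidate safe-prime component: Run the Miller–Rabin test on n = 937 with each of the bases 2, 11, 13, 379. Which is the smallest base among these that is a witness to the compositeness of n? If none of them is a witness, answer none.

n − 1 = 936 = 2^3 · 117, so s = 3 and d = 117.
Base 2: x_0 = 2^117 mod 937 = 1. x_0 = 1, so 2 is not a witness.
Base 11: x_0 = 11^117 mod 937 = 67. x_0 is neither 1 nor 936, so continue squaring. x_1 = 67^2 mod 937 = 741. x_2 = 741^2 mod 937 = 936. x_2 ≡ −1, so 11 is not a witness.
Base 13: x_0 = 13^117 mod 937 = 936. x_0 = 936 ≡ −1, so 13 is not a witness.
Base 379: x_0 = 379^117 mod 937 = 196. x_0 is neither 1 nor 936, so continue squaring. x_1 = 196^2 mod 937 = 936. x_1 ≡ −1, so 379 is not a witness.
No listed base is a witness for 937.

none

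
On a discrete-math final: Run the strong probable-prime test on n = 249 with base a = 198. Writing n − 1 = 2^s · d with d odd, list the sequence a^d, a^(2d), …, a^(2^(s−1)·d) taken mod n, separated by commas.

n − 1 = 248 = 2^3 · 31, so s = 3 and d = 31.
x_0 = 198^31 mod 249 = 6.
x_1 = 6^2 mod 249 = 36.
x_2 = 36^2 mod 249 = 51.

6, 36, 51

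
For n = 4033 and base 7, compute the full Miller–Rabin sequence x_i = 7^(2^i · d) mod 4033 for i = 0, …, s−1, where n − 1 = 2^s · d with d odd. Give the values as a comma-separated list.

n − 1 = 4032 = 2^6 · 63, so s = 6 and d = 63.
x_0 = 7^63 mod 4033 = 3442.
x_1 = 3442^2 mod 4033 = 2443.
x_2 = 2443^2 mod 4033 = 3442.
x_3 = 3442^2 mod 4033 = 2443.
x_4 = 2443^2 mod 4033 = 3442.
x_5 = 3442^2 mod 4033 = 2443.

3442, 2443, 3442, 2443, 3442, 2443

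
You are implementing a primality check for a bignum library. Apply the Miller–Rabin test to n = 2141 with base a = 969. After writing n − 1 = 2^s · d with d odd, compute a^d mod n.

n − 1 = 2140 = 2^2 · 535, so s = 2 and d = 535.
969^535 mod 2141 = 2140.

2140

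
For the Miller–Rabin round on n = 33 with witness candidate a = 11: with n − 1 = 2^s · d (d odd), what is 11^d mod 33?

n − 1 = 32 = 2^5 · 1, so s = 5 and d = 1.
11^1 mod 33 = 11.

11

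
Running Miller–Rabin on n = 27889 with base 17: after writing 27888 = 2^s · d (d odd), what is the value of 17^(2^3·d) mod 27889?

n − 1 = 27888 = 2^4 · 1743, so s = 4 and d = 1743.
x_0 = 17^1743 mod 27889 = 23880.
x_1 = 23880^2 mod 27889 = 8017.
x_2 = 8017^2 mod 27889 = 16033.
x_3 = 16033^2 mod 27889 = 4176.

4176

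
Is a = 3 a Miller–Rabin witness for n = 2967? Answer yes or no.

yes

n − 1 = 2966 = 2^1 · 1483, so s = 1 and d = 1483.
x_0 = 3^1483 mod 2967 = 915.
x_0 ∉ {1, 2966} and s = 1, so 3 is a Miller–Rabin witness and 2967 is composite.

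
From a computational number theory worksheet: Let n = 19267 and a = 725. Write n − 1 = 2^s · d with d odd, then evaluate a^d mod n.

n − 1 = 19266 = 2^1 · 9633, so s = 1 and d = 9633.
725^9633 mod 19267 = 19266.

19266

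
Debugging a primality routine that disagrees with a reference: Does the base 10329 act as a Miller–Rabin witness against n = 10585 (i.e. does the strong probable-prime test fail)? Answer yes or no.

n − 1 = 10584 = 2^3 · 1323, so s = 3 and d = 1323.
x_0 = 10329^1323 mod 10585 = 10584.
x_0 = 10584 ≡ −1, so 10329 is not a witness.

no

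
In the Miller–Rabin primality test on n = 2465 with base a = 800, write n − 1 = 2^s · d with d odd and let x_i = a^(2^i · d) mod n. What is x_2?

1480

n − 1 = 2464 = 2^5 · 77, so s = 5 and d = 77.
x_0 = 800^77 mod 2465 = 800.
x_1 = 800^2 mod 2465 = 1565.
x_2 = 1565^2 mod 2465 = 1480.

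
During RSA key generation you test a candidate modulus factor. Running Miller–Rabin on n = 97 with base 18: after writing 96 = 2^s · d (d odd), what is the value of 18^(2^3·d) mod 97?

n − 1 = 96 = 2^5 · 3, so s = 5 and d = 3.
x_0 = 18^3 mod 97 = 12.
x_1 = 12^2 mod 97 = 47.
x_2 = 47^2 mod 97 = 75.
x_3 = 75^2 mod 97 = 96.

96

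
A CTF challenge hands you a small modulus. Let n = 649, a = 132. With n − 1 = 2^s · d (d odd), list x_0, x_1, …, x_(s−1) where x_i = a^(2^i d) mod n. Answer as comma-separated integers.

n − 1 = 648 = 2^3 · 81, so s = 3 and d = 81.
x_0 = 132^81 mod 649 = 55.
x_1 = 55^2 mod 649 = 429.
x_2 = 429^2 mod 649 = 374.

55, 429, 374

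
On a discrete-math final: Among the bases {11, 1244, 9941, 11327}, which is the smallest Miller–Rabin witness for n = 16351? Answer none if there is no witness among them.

11

n − 1 = 16350 = 2^1 · 8175, so s = 1 and d = 8175.
Base 11: x_0 = 11^8175 mod 16351 = 4416. x_0 ∉ {1, 16350} and s = 1, so 11 is a Miller–Rabin witness and 16351 is composite.
Base 1244: x_0 = 1244^8175 mod 16351 = 5643. x_0 ∉ {1, 16350} and s = 1, so 1244 is a Miller–Rabin witness and 16351 is composite.
Base 9941: x_0 = 9941^8175 mod 16351 = 3519. x_0 ∉ {1, 16350} and s = 1, so 9941 is a Miller–Rabin witness and 16351 is composite.
Base 11327: x_0 = 11327^8175 mod 16351 = 13631. x_0 ∉ {1, 16350} and s = 1, so 11327 is a Miller–Rabin witness and 16351 is composite.
The smallest witness among the given bases is 11.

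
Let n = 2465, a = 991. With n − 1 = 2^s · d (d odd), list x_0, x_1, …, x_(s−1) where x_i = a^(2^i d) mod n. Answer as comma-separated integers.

666, 2321, 1016, 1886, 1

n − 1 = 2464 = 2^5 · 77, so s = 5 and d = 77.
x_0 = 991^77 mod 2465 = 666.
x_1 = 666^2 mod 2465 = 2321.
x_2 = 2321^2 mod 2465 = 1016.
x_3 = 1016^2 mod 2465 = 1886.
x_4 = 1886^2 mod 2465 = 1.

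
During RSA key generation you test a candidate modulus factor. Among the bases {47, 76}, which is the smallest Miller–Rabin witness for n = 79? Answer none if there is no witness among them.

n − 1 = 78 = 2^1 · 39, so s = 1 and d = 39.
Base 47: x_0 = 47^39 mod 79 = 78. x_0 = 78 ≡ −1, so 47 is not a witness.
Base 76: x_0 = 76^39 mod 79 = 1. x_0 = 1, so 76 is not a witness.
No listed base is a witness for 79.

none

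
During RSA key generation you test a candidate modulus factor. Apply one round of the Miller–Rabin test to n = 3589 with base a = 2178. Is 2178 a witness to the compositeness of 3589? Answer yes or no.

yes

n − 1 = 3588 = 2^2 · 897, so s = 2 and d = 897.
Repeated squaring mod 3589: 2178^1 ≡ 2178, 2178^2 ≡ 2615, 2178^4 ≡ 1180, 2178^8 ≡ 3457, 2178^16 ≡ 3068, 2178^32 ≡ 2266, 2178^64 ≡ 2486, 2178^128 ≡ 3527, 2178^256 ≡ 255, 2178^512 ≡ 423.
897 = 512 + 256 + 128 + 1, so 2178^897 ≡ 423·255·3527·2178 ≡ 473 (mod 3589).
x_0 = 2178^897 mod 3589 = 473.
x_0 is neither 1 nor 3588, so continue squaring.
x_1 = 473^2 mod 3589 = 1211.
Reached i = s−1 = 1 without hitting −1: 2178 is a Miller–Rabin witness and 3589 is composite.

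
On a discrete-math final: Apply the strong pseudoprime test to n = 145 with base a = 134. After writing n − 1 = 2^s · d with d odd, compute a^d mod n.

n − 1 = 144 = 2^4 · 9, so s = 4 and d = 9.
134^9 mod 145 = 114.

114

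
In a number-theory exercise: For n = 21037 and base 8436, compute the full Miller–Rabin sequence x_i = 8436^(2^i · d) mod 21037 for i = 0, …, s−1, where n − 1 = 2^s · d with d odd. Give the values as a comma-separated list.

n − 1 = 21036 = 2^2 · 5259, so s = 2 and d = 5259.
x_0 = 8436^5259 mod 21037 = 6586.
x_1 = 6586^2 mod 21037 = 18139.

6586, 18139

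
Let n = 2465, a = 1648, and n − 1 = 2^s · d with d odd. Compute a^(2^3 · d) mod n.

1

n − 1 = 2464 = 2^5 · 77, so s = 5 and d = 77.
Repeated squaring mod 2465: 1648^1 ≡ 1648, 1648^2 ≡ 1939, 1648^4 ≡ 596, 1648^8 ≡ 256, 1648^16 ≡ 1446, 1648^32 ≡ 596, 1648^64 ≡ 256.
77 = 64 + 8 + 4 + 1, so 1648^77 ≡ 256·256·596·1648 ≡ 1393 (mod 2465).
x_0 = 1393.
x_1 = 1393^2 mod 2465 = 494.
x_2 = 494^2 mod 2465 = 1.
x_3 = 1^2 mod 2465 = 1.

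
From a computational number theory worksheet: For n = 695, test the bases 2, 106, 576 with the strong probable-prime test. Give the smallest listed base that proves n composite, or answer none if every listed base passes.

2

n − 1 = 694 = 2^1 · 347, so s = 1 and d = 347.
Base 2: x_0 = 2^347 mod 695 = 413. x_0 ∉ {1, 694} and s = 1, so 2 is a Miller–Rabin witness and 695 is composite.
Base 106: x_0 = 106^347 mod 695 = 116. x_0 ∉ {1, 694} and s = 1, so 106 is a Miller–Rabin witness and 695 is composite.
Base 576: x_0 = 576^347 mod 695 = 261. x_0 ∉ {1, 694} and s = 1, so 576 is a Miller–Rabin witness and 695 is composite.
The smallest witness among the given bases is 2.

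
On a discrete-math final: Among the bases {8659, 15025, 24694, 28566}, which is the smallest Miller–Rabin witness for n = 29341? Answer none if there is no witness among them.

none

n − 1 = 29340 = 2^2 · 7335, so s = 2 and d = 7335.
Base 8659: x_0 = 8659^7335 mod 29341 = 1. x_0 = 1, so 8659 is not a witness.
Base 15025: x_0 = 15025^7335 mod 29341 = 29340. x_0 = 29340 ≡ −1, so 15025 is not a witness.
Base 24694: x_0 = 24694^7335 mod 29341 = 21910. x_0 is neither 1 nor 29340, so continue squaring. x_1 = 21910^2 mod 29341 = 29340. x_1 ≡ −1, so 24694 is not a witness.
Base 28566: x_0 = 28566^7335 mod 29341 = 26424. x_0 is neither 1 nor 29340, so continue squaring. x_1 = 26424^2 mod 29341 = 29340. x_1 ≡ −1, so 28566 is not a witness.
No listed base is a witness for 29341.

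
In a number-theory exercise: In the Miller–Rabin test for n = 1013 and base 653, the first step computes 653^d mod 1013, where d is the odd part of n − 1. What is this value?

1012

n − 1 = 1012 = 2^2 · 253, so s = 2 and d = 253.
Repeated squaring mod 1013: 653^1 ≡ 653, 653^2 ≡ 949, 653^4 ≡ 44, 653^8 ≡ 923, 653^16 ≡ 1009, 653^32 ≡ 16, 653^64 ≡ 256, 653^128 ≡ 704.
253 = 128 + 64 + 32 + 16 + 8 + 4 + 1, so 653^253 ≡ 704·256·16·1009·923·44·653 ≡ 1012 (mod 1013).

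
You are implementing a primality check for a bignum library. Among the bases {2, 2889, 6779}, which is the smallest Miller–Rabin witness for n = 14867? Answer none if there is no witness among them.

n − 1 = 14866 = 2^1 · 7433, so s = 1 and d = 7433.
Base 2: x_0 = 2^7433 mod 14867 = 14866. x_0 = 14866 ≡ −1, so 2 is not a witness.
Base 2889: x_0 = 2889^7433 mod 14867 = 14866. x_0 = 14866 ≡ −1, so 2889 is not a witness.
Base 6779: x_0 = 6779^7433 mod 14867 = 1. x_0 = 1, so 6779 is not a witness.
No listed base is a witness for 14867.

none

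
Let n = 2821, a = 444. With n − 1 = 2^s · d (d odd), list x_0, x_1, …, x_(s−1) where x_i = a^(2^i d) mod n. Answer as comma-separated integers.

n − 1 = 2820 = 2^2 · 705, so s = 2 and d = 705.
x_0 = 444^705 mod 2821 = 993.
x_1 = 993^2 mod 2821 = 1520.

993, 1520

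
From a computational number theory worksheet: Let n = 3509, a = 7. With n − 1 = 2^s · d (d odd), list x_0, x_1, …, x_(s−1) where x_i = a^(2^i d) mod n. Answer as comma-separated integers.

3152, 1125

n − 1 = 3508 = 2^2 · 877, so s = 2 and d = 877.
x_0 = 7^877 mod 3509 = 3152.
x_1 = 3152^2 mod 3509 = 1125.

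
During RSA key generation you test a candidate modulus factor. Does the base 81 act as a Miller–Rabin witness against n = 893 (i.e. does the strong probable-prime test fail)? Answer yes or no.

n − 1 = 892 = 2^2 · 223, so s = 2 and d = 223.
x_0 = 81^223 mod 893 = 852.
x_0 is neither 1 nor 892, so continue squaring.
x_1 = 852^2 mod 893 = 788.
Reached i = s−1 = 1 without hitting −1: 81 is a Miller–Rabin witness and 893 is composite.

yes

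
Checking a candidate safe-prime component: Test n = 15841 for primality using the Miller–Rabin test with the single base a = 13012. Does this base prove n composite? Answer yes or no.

no

n − 1 = 15840 = 2^5 · 495, so s = 5 and d = 495.
x_0 = 13012^495 mod 15841 = 15840.
x_0 = 15840 ≡ −1, so 13012 is not a witness.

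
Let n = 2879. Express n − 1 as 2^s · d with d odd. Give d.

1439

Halving: 2878 → 1439; 1439 is odd.
So 2878 = 2^1 · 1439.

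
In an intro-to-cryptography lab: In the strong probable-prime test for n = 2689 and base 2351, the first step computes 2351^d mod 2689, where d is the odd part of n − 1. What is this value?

1105

n − 1 = 2688 = 2^7 · 21, so s = 7 and d = 21.
Repeated squaring mod 2689: 2351^1 ≡ 2351, 2351^2 ≡ 1306, 2351^4 ≡ 810, 2351^8 ≡ 2673, 2351^16 ≡ 256.
21 = 16 + 4 + 1, so 2351^21 ≡ 256·810·2351 ≡ 1105 (mod 2689).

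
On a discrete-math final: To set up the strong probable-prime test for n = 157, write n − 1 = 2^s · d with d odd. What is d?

39

Halving: 156 → 78 → 39; 39 is odd.
So 156 = 2^2 · 39.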